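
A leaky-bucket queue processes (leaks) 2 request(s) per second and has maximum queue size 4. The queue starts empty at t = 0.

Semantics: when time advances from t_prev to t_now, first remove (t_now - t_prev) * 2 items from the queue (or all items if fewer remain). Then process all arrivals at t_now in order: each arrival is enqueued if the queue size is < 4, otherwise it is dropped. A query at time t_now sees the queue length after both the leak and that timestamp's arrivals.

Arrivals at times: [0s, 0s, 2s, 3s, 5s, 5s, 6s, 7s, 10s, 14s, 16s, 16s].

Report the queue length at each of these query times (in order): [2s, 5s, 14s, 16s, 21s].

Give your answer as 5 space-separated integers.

Queue lengths at query times:
  query t=2s: backlog = 1
  query t=5s: backlog = 2
  query t=14s: backlog = 1
  query t=16s: backlog = 2
  query t=21s: backlog = 0

Answer: 1 2 1 2 0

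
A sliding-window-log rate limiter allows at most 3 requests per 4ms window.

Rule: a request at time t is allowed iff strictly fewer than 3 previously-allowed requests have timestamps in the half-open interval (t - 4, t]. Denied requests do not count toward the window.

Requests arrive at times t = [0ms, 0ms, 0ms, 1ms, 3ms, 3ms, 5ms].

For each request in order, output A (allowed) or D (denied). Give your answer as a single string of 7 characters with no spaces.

Tracking allowed requests in the window:
  req#1 t=0ms: ALLOW
  req#2 t=0ms: ALLOW
  req#3 t=0ms: ALLOW
  req#4 t=1ms: DENY
  req#5 t=3ms: DENY
  req#6 t=3ms: DENY
  req#7 t=5ms: ALLOW

Answer: AAADDDA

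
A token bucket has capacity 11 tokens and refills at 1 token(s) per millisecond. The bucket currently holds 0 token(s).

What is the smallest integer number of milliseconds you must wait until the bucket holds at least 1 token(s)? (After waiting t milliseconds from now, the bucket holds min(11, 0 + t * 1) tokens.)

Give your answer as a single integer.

Need 0 + t * 1 >= 1, so t >= 1/1.
Smallest integer t = ceil(1/1) = 1.

Answer: 1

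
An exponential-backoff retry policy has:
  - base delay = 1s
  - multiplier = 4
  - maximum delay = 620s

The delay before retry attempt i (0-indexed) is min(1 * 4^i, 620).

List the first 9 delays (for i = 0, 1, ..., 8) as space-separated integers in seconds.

Computing each delay:
  i=0: min(1*4^0, 620) = 1
  i=1: min(1*4^1, 620) = 4
  i=2: min(1*4^2, 620) = 16
  i=3: min(1*4^3, 620) = 64
  i=4: min(1*4^4, 620) = 256
  i=5: min(1*4^5, 620) = 620
  i=6: min(1*4^6, 620) = 620
  i=7: min(1*4^7, 620) = 620
  i=8: min(1*4^8, 620) = 620

Answer: 1 4 16 64 256 620 620 620 620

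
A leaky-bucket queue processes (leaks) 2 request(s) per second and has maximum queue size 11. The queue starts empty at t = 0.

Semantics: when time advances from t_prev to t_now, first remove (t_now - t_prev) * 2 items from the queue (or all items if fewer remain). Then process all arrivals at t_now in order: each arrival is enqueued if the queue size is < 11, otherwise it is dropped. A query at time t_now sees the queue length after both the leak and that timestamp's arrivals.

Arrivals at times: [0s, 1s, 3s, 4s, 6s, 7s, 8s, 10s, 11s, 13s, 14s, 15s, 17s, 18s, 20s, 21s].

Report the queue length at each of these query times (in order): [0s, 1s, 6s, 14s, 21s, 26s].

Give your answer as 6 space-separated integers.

Answer: 1 1 1 1 1 0

Derivation:
Queue lengths at query times:
  query t=0s: backlog = 1
  query t=1s: backlog = 1
  query t=6s: backlog = 1
  query t=14s: backlog = 1
  query t=21s: backlog = 1
  query t=26s: backlog = 0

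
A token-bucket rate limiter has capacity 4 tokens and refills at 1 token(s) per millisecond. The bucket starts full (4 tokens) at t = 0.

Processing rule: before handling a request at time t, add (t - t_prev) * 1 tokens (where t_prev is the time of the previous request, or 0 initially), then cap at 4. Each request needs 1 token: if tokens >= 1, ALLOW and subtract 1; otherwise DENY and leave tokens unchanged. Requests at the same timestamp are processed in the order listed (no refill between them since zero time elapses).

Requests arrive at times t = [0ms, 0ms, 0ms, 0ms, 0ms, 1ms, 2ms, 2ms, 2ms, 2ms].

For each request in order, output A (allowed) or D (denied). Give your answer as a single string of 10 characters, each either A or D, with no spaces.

Simulating step by step:
  req#1 t=0ms: ALLOW
  req#2 t=0ms: ALLOW
  req#3 t=0ms: ALLOW
  req#4 t=0ms: ALLOW
  req#5 t=0ms: DENY
  req#6 t=1ms: ALLOW
  req#7 t=2ms: ALLOW
  req#8 t=2ms: DENY
  req#9 t=2ms: DENY
  req#10 t=2ms: DENY

Answer: AAAADAADDD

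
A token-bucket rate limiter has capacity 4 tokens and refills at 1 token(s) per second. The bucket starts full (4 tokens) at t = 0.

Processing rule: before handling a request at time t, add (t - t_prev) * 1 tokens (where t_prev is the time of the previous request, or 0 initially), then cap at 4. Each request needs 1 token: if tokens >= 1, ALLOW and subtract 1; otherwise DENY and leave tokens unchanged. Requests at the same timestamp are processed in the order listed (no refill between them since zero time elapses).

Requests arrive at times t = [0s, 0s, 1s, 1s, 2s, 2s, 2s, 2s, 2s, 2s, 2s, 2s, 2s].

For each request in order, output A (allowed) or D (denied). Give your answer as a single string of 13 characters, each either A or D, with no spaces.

Simulating step by step:
  req#1 t=0s: ALLOW
  req#2 t=0s: ALLOW
  req#3 t=1s: ALLOW
  req#4 t=1s: ALLOW
  req#5 t=2s: ALLOW
  req#6 t=2s: ALLOW
  req#7 t=2s: DENY
  req#8 t=2s: DENY
  req#9 t=2s: DENY
  req#10 t=2s: DENY
  req#11 t=2s: DENY
  req#12 t=2s: DENY
  req#13 t=2s: DENY

Answer: AAAAAADDDDDDD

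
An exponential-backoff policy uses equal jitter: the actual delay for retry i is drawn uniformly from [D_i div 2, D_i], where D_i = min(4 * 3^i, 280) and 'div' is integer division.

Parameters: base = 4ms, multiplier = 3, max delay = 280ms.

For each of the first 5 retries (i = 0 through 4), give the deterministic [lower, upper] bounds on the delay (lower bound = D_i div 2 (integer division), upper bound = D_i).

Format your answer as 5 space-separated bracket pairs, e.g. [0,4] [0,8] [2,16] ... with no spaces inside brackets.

Computing bounds per retry:
  i=0: D_i=min(4*3^0,280)=4, bounds=[2,4]
  i=1: D_i=min(4*3^1,280)=12, bounds=[6,12]
  i=2: D_i=min(4*3^2,280)=36, bounds=[18,36]
  i=3: D_i=min(4*3^3,280)=108, bounds=[54,108]
  i=4: D_i=min(4*3^4,280)=280, bounds=[140,280]

Answer: [2,4] [6,12] [18,36] [54,108] [140,280]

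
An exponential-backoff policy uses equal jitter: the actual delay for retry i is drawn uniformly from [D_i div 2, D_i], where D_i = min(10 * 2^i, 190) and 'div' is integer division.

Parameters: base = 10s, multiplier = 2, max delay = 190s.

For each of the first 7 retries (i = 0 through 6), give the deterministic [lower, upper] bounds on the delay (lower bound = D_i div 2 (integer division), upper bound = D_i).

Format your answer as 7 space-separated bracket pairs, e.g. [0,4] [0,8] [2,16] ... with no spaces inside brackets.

Answer: [5,10] [10,20] [20,40] [40,80] [80,160] [95,190] [95,190]

Derivation:
Computing bounds per retry:
  i=0: D_i=min(10*2^0,190)=10, bounds=[5,10]
  i=1: D_i=min(10*2^1,190)=20, bounds=[10,20]
  i=2: D_i=min(10*2^2,190)=40, bounds=[20,40]
  i=3: D_i=min(10*2^3,190)=80, bounds=[40,80]
  i=4: D_i=min(10*2^4,190)=160, bounds=[80,160]
  i=5: D_i=min(10*2^5,190)=190, bounds=[95,190]
  i=6: D_i=min(10*2^6,190)=190, bounds=[95,190]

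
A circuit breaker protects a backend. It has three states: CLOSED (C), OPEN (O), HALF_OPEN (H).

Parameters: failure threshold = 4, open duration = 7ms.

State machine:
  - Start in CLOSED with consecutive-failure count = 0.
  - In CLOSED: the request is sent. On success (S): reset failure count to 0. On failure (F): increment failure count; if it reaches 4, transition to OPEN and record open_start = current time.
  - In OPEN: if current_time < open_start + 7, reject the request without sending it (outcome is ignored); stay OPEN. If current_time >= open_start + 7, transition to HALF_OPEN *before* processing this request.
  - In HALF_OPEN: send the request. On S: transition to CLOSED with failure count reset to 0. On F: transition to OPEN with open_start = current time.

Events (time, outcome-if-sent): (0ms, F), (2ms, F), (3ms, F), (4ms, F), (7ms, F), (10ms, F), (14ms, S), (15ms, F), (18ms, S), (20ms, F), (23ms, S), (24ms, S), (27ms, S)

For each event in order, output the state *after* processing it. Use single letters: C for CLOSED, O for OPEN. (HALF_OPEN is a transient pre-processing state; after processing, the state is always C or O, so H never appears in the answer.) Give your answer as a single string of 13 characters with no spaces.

State after each event:
  event#1 t=0ms outcome=F: state=CLOSED
  event#2 t=2ms outcome=F: state=CLOSED
  event#3 t=3ms outcome=F: state=CLOSED
  event#4 t=4ms outcome=F: state=OPEN
  event#5 t=7ms outcome=F: state=OPEN
  event#6 t=10ms outcome=F: state=OPEN
  event#7 t=14ms outcome=S: state=CLOSED
  event#8 t=15ms outcome=F: state=CLOSED
  event#9 t=18ms outcome=S: state=CLOSED
  event#10 t=20ms outcome=F: state=CLOSED
  event#11 t=23ms outcome=S: state=CLOSED
  event#12 t=24ms outcome=S: state=CLOSED
  event#13 t=27ms outcome=S: state=CLOSED

Answer: CCCOOOCCCCCCC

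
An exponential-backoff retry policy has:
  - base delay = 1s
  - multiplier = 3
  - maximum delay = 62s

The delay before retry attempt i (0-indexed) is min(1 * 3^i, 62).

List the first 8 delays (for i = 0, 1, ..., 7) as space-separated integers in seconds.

Answer: 1 3 9 27 62 62 62 62

Derivation:
Computing each delay:
  i=0: min(1*3^0, 62) = 1
  i=1: min(1*3^1, 62) = 3
  i=2: min(1*3^2, 62) = 9
  i=3: min(1*3^3, 62) = 27
  i=4: min(1*3^4, 62) = 62
  i=5: min(1*3^5, 62) = 62
  i=6: min(1*3^6, 62) = 62
  i=7: min(1*3^7, 62) = 62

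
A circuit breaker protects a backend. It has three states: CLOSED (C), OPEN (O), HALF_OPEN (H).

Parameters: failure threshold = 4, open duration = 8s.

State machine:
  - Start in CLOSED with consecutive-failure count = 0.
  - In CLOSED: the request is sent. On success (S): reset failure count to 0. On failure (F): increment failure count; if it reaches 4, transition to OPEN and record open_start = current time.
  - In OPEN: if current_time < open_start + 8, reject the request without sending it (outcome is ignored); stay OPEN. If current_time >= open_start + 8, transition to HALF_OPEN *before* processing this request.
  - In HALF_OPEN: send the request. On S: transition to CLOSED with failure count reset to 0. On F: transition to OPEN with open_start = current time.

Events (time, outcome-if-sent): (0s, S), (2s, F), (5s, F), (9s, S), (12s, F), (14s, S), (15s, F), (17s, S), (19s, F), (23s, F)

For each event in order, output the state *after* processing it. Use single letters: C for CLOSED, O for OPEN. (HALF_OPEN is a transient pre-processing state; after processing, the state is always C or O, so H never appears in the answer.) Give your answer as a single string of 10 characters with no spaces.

State after each event:
  event#1 t=0s outcome=S: state=CLOSED
  event#2 t=2s outcome=F: state=CLOSED
  event#3 t=5s outcome=F: state=CLOSED
  event#4 t=9s outcome=S: state=CLOSED
  event#5 t=12s outcome=F: state=CLOSED
  event#6 t=14s outcome=S: state=CLOSED
  event#7 t=15s outcome=F: state=CLOSED
  event#8 t=17s outcome=S: state=CLOSED
  event#9 t=19s outcome=F: state=CLOSED
  event#10 t=23s outcome=F: state=CLOSED

Answer: CCCCCCCCCC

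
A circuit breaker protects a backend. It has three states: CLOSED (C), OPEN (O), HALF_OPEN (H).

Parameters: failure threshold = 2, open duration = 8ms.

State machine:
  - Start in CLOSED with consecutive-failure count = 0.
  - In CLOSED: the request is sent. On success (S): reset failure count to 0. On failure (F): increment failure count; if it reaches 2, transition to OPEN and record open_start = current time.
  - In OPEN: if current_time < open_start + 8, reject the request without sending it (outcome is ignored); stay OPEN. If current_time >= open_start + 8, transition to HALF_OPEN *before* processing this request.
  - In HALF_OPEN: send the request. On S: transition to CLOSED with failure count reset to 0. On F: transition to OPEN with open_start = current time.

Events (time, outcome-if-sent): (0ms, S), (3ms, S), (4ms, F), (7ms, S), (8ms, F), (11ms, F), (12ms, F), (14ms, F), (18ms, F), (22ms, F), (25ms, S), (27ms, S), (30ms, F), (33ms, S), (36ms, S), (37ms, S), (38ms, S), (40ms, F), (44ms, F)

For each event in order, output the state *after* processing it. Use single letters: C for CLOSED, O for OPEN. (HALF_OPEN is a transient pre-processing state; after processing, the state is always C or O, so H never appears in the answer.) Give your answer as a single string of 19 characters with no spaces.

State after each event:
  event#1 t=0ms outcome=S: state=CLOSED
  event#2 t=3ms outcome=S: state=CLOSED
  event#3 t=4ms outcome=F: state=CLOSED
  event#4 t=7ms outcome=S: state=CLOSED
  event#5 t=8ms outcome=F: state=CLOSED
  event#6 t=11ms outcome=F: state=OPEN
  event#7 t=12ms outcome=F: state=OPEN
  event#8 t=14ms outcome=F: state=OPEN
  event#9 t=18ms outcome=F: state=OPEN
  event#10 t=22ms outcome=F: state=OPEN
  event#11 t=25ms outcome=S: state=OPEN
  event#12 t=27ms outcome=S: state=OPEN
  event#13 t=30ms outcome=F: state=OPEN
  event#14 t=33ms outcome=S: state=OPEN
  event#15 t=36ms outcome=S: state=OPEN
  event#16 t=37ms outcome=S: state=OPEN
  event#17 t=38ms outcome=S: state=CLOSED
  event#18 t=40ms outcome=F: state=CLOSED
  event#19 t=44ms outcome=F: state=OPEN

Answer: CCCCCOOOOOOOOOOOCCO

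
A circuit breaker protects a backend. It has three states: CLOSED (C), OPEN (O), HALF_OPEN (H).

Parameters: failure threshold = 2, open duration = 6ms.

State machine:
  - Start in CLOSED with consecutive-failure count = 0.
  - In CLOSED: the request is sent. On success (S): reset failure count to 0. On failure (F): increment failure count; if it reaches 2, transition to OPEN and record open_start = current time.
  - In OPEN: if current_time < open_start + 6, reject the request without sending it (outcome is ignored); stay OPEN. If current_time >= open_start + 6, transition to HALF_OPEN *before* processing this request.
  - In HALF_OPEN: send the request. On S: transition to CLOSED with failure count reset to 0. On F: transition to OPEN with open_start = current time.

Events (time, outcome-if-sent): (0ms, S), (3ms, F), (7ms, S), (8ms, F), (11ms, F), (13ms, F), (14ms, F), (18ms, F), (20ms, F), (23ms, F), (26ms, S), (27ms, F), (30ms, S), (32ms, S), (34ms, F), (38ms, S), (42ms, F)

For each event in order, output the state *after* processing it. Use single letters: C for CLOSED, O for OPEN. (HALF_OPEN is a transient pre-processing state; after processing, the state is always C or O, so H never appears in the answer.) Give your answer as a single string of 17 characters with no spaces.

Answer: CCCCOOOOOOCCCCCCC

Derivation:
State after each event:
  event#1 t=0ms outcome=S: state=CLOSED
  event#2 t=3ms outcome=F: state=CLOSED
  event#3 t=7ms outcome=S: state=CLOSED
  event#4 t=8ms outcome=F: state=CLOSED
  event#5 t=11ms outcome=F: state=OPEN
  event#6 t=13ms outcome=F: state=OPEN
  event#7 t=14ms outcome=F: state=OPEN
  event#8 t=18ms outcome=F: state=OPEN
  event#9 t=20ms outcome=F: state=OPEN
  event#10 t=23ms outcome=F: state=OPEN
  event#11 t=26ms outcome=S: state=CLOSED
  event#12 t=27ms outcome=F: state=CLOSED
  event#13 t=30ms outcome=S: state=CLOSED
  event#14 t=32ms outcome=S: state=CLOSED
  event#15 t=34ms outcome=F: state=CLOSED
  event#16 t=38ms outcome=S: state=CLOSED
  event#17 t=42ms outcome=F: state=CLOSED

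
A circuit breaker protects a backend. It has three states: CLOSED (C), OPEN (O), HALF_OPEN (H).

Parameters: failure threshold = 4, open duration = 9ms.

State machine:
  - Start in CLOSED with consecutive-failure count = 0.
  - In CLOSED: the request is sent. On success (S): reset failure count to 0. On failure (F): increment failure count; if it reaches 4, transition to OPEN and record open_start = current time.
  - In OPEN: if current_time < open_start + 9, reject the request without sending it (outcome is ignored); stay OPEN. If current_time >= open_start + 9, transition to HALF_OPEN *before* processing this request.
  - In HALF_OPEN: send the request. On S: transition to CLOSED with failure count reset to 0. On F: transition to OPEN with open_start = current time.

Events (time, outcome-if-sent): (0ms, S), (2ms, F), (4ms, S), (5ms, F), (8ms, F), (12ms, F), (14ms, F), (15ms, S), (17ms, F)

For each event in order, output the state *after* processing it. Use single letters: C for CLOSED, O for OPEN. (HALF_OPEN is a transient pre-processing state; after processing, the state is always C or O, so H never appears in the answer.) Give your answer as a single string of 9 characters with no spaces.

Answer: CCCCCCOOO

Derivation:
State after each event:
  event#1 t=0ms outcome=S: state=CLOSED
  event#2 t=2ms outcome=F: state=CLOSED
  event#3 t=4ms outcome=S: state=CLOSED
  event#4 t=5ms outcome=F: state=CLOSED
  event#5 t=8ms outcome=F: state=CLOSED
  event#6 t=12ms outcome=F: state=CLOSED
  event#7 t=14ms outcome=F: state=OPEN
  event#8 t=15ms outcome=S: state=OPEN
  event#9 t=17ms outcome=F: state=OPEN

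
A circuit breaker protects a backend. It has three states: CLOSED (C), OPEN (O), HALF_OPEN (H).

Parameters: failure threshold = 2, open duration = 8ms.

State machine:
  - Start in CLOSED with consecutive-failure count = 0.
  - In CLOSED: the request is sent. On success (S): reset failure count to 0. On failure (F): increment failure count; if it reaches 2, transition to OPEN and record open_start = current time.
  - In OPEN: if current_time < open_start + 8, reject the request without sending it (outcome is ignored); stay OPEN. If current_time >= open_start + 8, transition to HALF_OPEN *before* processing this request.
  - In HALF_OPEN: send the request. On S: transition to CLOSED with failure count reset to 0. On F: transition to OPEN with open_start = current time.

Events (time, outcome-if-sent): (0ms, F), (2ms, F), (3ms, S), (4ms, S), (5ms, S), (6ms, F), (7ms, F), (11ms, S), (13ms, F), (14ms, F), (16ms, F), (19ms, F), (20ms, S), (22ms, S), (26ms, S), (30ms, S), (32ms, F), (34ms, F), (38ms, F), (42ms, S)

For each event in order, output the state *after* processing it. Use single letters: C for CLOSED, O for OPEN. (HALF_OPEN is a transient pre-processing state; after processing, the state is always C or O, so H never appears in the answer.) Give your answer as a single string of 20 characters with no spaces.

State after each event:
  event#1 t=0ms outcome=F: state=CLOSED
  event#2 t=2ms outcome=F: state=OPEN
  event#3 t=3ms outcome=S: state=OPEN
  event#4 t=4ms outcome=S: state=OPEN
  event#5 t=5ms outcome=S: state=OPEN
  event#6 t=6ms outcome=F: state=OPEN
  event#7 t=7ms outcome=F: state=OPEN
  event#8 t=11ms outcome=S: state=CLOSED
  event#9 t=13ms outcome=F: state=CLOSED
  event#10 t=14ms outcome=F: state=OPEN
  event#11 t=16ms outcome=F: state=OPEN
  event#12 t=19ms outcome=F: state=OPEN
  event#13 t=20ms outcome=S: state=OPEN
  event#14 t=22ms outcome=S: state=CLOSED
  event#15 t=26ms outcome=S: state=CLOSED
  event#16 t=30ms outcome=S: state=CLOSED
  event#17 t=32ms outcome=F: state=CLOSED
  event#18 t=34ms outcome=F: state=OPEN
  event#19 t=38ms outcome=F: state=OPEN
  event#20 t=42ms outcome=S: state=CLOSED

Answer: COOOOOOCCOOOOCCCCOOC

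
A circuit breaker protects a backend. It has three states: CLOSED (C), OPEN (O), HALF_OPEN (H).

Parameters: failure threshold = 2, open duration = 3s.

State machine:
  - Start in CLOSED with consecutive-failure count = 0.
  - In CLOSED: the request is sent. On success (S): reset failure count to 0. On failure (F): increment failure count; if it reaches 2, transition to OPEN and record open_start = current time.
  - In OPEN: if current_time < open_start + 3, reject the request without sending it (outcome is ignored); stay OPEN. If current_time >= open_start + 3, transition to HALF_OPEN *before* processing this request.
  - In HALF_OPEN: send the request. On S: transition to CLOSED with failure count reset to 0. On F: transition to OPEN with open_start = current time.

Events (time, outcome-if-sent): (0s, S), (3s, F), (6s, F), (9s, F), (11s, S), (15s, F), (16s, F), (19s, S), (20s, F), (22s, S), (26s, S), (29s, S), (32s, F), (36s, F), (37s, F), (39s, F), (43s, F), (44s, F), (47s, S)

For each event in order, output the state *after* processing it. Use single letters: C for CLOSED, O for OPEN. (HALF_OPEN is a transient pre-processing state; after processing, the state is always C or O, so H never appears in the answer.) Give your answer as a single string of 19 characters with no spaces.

Answer: CCOOOOOCCCCCCOOOOOC

Derivation:
State after each event:
  event#1 t=0s outcome=S: state=CLOSED
  event#2 t=3s outcome=F: state=CLOSED
  event#3 t=6s outcome=F: state=OPEN
  event#4 t=9s outcome=F: state=OPEN
  event#5 t=11s outcome=S: state=OPEN
  event#6 t=15s outcome=F: state=OPEN
  event#7 t=16s outcome=F: state=OPEN
  event#8 t=19s outcome=S: state=CLOSED
  event#9 t=20s outcome=F: state=CLOSED
  event#10 t=22s outcome=S: state=CLOSED
  event#11 t=26s outcome=S: state=CLOSED
  event#12 t=29s outcome=S: state=CLOSED
  event#13 t=32s outcome=F: state=CLOSED
  event#14 t=36s outcome=F: state=OPEN
  event#15 t=37s outcome=F: state=OPEN
  event#16 t=39s outcome=F: state=OPEN
  event#17 t=43s outcome=F: state=OPEN
  event#18 t=44s outcome=F: state=OPEN
  event#19 t=47s outcome=S: state=CLOSED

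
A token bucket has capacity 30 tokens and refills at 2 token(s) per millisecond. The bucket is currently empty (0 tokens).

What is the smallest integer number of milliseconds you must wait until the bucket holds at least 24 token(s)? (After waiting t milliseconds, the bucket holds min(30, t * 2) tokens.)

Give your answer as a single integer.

Answer: 12

Derivation:
Need t * 2 >= 24, so t >= 24/2.
Smallest integer t = ceil(24/2) = 12.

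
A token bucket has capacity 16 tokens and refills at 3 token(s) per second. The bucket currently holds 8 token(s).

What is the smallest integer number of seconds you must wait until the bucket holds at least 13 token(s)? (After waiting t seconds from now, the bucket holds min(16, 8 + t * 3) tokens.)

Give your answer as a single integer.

Answer: 2

Derivation:
Need 8 + t * 3 >= 13, so t >= 5/3.
Smallest integer t = ceil(5/3) = 2.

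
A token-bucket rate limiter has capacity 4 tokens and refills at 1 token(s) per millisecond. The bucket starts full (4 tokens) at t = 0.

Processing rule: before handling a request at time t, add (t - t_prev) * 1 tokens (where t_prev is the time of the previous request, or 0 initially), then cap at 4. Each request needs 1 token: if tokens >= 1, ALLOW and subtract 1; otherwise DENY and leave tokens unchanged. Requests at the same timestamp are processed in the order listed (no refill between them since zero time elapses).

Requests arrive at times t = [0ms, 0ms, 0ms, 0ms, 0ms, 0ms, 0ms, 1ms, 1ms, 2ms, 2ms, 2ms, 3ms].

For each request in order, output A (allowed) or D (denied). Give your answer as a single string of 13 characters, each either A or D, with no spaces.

Answer: AAAADDDADADDA

Derivation:
Simulating step by step:
  req#1 t=0ms: ALLOW
  req#2 t=0ms: ALLOW
  req#3 t=0ms: ALLOW
  req#4 t=0ms: ALLOW
  req#5 t=0ms: DENY
  req#6 t=0ms: DENY
  req#7 t=0ms: DENY
  req#8 t=1ms: ALLOW
  req#9 t=1ms: DENY
  req#10 t=2ms: ALLOW
  req#11 t=2ms: DENY
  req#12 t=2ms: DENY
  req#13 t=3ms: ALLOW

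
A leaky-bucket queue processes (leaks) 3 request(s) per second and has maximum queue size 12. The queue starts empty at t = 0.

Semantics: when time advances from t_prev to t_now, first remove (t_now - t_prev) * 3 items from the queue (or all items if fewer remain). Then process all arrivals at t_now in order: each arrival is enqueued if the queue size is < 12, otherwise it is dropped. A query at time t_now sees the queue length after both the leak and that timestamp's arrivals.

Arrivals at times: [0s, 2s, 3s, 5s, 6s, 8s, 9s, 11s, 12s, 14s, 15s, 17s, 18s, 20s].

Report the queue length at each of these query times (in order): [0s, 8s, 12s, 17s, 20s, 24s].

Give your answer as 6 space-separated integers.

Answer: 1 1 1 1 1 0

Derivation:
Queue lengths at query times:
  query t=0s: backlog = 1
  query t=8s: backlog = 1
  query t=12s: backlog = 1
  query t=17s: backlog = 1
  query t=20s: backlog = 1
  query t=24s: backlog = 0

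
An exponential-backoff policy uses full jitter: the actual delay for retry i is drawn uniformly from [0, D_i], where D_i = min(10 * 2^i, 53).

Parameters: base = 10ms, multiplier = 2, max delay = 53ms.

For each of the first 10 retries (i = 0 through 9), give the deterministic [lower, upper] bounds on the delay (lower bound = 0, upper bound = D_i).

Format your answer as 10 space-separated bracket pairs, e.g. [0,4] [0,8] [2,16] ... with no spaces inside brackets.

Computing bounds per retry:
  i=0: D_i=min(10*2^0,53)=10, bounds=[0,10]
  i=1: D_i=min(10*2^1,53)=20, bounds=[0,20]
  i=2: D_i=min(10*2^2,53)=40, bounds=[0,40]
  i=3: D_i=min(10*2^3,53)=53, bounds=[0,53]
  i=4: D_i=min(10*2^4,53)=53, bounds=[0,53]
  i=5: D_i=min(10*2^5,53)=53, bounds=[0,53]
  i=6: D_i=min(10*2^6,53)=53, bounds=[0,53]
  i=7: D_i=min(10*2^7,53)=53, bounds=[0,53]
  i=8: D_i=min(10*2^8,53)=53, bounds=[0,53]
  i=9: D_i=min(10*2^9,53)=53, bounds=[0,53]

Answer: [0,10] [0,20] [0,40] [0,53] [0,53] [0,53] [0,53] [0,53] [0,53] [0,53]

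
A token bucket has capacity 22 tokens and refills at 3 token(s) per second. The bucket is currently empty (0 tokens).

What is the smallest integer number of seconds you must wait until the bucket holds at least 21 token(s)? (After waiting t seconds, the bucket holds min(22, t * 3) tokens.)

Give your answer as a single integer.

Need t * 3 >= 21, so t >= 21/3.
Smallest integer t = ceil(21/3) = 7.

Answer: 7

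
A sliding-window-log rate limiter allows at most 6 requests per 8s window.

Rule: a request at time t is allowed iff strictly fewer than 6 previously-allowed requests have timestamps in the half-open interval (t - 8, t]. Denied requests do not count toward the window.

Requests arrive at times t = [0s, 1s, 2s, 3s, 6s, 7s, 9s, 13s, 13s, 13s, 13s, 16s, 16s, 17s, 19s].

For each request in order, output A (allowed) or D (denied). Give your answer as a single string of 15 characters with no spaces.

Tracking allowed requests in the window:
  req#1 t=0s: ALLOW
  req#2 t=1s: ALLOW
  req#3 t=2s: ALLOW
  req#4 t=3s: ALLOW
  req#5 t=6s: ALLOW
  req#6 t=7s: ALLOW
  req#7 t=9s: ALLOW
  req#8 t=13s: ALLOW
  req#9 t=13s: ALLOW
  req#10 t=13s: ALLOW
  req#11 t=13s: DENY
  req#12 t=16s: ALLOW
  req#13 t=16s: ALLOW
  req#14 t=17s: ALLOW
  req#15 t=19s: DENY

Answer: AAAAAAAAAADAAAD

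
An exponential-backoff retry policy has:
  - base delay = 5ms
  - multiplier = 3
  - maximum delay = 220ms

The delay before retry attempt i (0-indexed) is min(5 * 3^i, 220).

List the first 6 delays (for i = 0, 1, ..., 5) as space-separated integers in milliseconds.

Answer: 5 15 45 135 220 220

Derivation:
Computing each delay:
  i=0: min(5*3^0, 220) = 5
  i=1: min(5*3^1, 220) = 15
  i=2: min(5*3^2, 220) = 45
  i=3: min(5*3^3, 220) = 135
  i=4: min(5*3^4, 220) = 220
  i=5: min(5*3^5, 220) = 220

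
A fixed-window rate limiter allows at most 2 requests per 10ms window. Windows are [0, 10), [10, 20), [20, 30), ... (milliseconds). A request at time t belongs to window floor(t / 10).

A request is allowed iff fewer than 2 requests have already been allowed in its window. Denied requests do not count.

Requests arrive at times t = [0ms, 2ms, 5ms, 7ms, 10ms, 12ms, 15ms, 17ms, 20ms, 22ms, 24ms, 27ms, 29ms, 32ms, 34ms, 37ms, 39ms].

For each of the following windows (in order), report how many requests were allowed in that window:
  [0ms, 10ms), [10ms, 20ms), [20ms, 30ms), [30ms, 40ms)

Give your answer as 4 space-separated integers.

Answer: 2 2 2 2

Derivation:
Processing requests:
  req#1 t=0ms (window 0): ALLOW
  req#2 t=2ms (window 0): ALLOW
  req#3 t=5ms (window 0): DENY
  req#4 t=7ms (window 0): DENY
  req#5 t=10ms (window 1): ALLOW
  req#6 t=12ms (window 1): ALLOW
  req#7 t=15ms (window 1): DENY
  req#8 t=17ms (window 1): DENY
  req#9 t=20ms (window 2): ALLOW
  req#10 t=22ms (window 2): ALLOW
  req#11 t=24ms (window 2): DENY
  req#12 t=27ms (window 2): DENY
  req#13 t=29ms (window 2): DENY
  req#14 t=32ms (window 3): ALLOW
  req#15 t=34ms (window 3): ALLOW
  req#16 t=37ms (window 3): DENY
  req#17 t=39ms (window 3): DENY

Allowed counts by window: 2 2 2 2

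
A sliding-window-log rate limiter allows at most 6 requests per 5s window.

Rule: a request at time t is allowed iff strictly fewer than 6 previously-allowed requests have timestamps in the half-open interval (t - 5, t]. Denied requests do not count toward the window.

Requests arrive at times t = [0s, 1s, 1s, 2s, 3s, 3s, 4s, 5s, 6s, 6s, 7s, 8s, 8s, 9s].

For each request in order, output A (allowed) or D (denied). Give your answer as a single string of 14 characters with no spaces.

Tracking allowed requests in the window:
  req#1 t=0s: ALLOW
  req#2 t=1s: ALLOW
  req#3 t=1s: ALLOW
  req#4 t=2s: ALLOW
  req#5 t=3s: ALLOW
  req#6 t=3s: ALLOW
  req#7 t=4s: DENY
  req#8 t=5s: ALLOW
  req#9 t=6s: ALLOW
  req#10 t=6s: ALLOW
  req#11 t=7s: ALLOW
  req#12 t=8s: ALLOW
  req#13 t=8s: ALLOW
  req#14 t=9s: DENY

Answer: AAAAAADAAAAAAD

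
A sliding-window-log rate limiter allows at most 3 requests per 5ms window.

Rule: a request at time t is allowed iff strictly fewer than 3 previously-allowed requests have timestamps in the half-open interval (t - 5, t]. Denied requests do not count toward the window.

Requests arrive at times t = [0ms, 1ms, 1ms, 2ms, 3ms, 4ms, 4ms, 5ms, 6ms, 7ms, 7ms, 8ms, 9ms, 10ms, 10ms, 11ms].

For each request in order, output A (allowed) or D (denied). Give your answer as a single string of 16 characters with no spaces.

Answer: AAADDDDAAADDDADA

Derivation:
Tracking allowed requests in the window:
  req#1 t=0ms: ALLOW
  req#2 t=1ms: ALLOW
  req#3 t=1ms: ALLOW
  req#4 t=2ms: DENY
  req#5 t=3ms: DENY
  req#6 t=4ms: DENY
  req#7 t=4ms: DENY
  req#8 t=5ms: ALLOW
  req#9 t=6ms: ALLOW
  req#10 t=7ms: ALLOW
  req#11 t=7ms: DENY
  req#12 t=8ms: DENY
  req#13 t=9ms: DENY
  req#14 t=10ms: ALLOW
  req#15 t=10ms: DENY
  req#16 t=11ms: ALLOW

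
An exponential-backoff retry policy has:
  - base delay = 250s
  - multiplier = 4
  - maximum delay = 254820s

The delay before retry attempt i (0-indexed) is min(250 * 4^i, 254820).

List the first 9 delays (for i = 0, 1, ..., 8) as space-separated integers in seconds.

Computing each delay:
  i=0: min(250*4^0, 254820) = 250
  i=1: min(250*4^1, 254820) = 1000
  i=2: min(250*4^2, 254820) = 4000
  i=3: min(250*4^3, 254820) = 16000
  i=4: min(250*4^4, 254820) = 64000
  i=5: min(250*4^5, 254820) = 254820
  i=6: min(250*4^6, 254820) = 254820
  i=7: min(250*4^7, 254820) = 254820
  i=8: min(250*4^8, 254820) = 254820

Answer: 250 1000 4000 16000 64000 254820 254820 254820 254820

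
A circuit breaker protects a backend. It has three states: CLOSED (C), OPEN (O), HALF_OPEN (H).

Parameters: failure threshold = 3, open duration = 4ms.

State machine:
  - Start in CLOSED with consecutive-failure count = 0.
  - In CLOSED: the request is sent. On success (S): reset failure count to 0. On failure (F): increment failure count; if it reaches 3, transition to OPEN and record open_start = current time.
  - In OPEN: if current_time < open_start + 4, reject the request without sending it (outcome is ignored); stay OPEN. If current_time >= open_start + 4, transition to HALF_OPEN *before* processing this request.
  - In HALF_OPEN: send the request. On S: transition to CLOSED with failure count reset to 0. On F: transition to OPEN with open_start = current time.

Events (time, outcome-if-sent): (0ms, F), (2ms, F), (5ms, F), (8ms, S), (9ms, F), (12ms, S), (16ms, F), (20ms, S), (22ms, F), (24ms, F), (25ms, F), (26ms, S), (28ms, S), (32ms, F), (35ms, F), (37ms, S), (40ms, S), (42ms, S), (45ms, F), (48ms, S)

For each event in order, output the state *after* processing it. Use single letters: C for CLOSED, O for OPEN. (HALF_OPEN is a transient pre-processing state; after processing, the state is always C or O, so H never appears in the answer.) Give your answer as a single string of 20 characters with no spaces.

Answer: CCOOOOOCCCOOOOOCCCCC

Derivation:
State after each event:
  event#1 t=0ms outcome=F: state=CLOSED
  event#2 t=2ms outcome=F: state=CLOSED
  event#3 t=5ms outcome=F: state=OPEN
  event#4 t=8ms outcome=S: state=OPEN
  event#5 t=9ms outcome=F: state=OPEN
  event#6 t=12ms outcome=S: state=OPEN
  event#7 t=16ms outcome=F: state=OPEN
  event#8 t=20ms outcome=S: state=CLOSED
  event#9 t=22ms outcome=F: state=CLOSED
  event#10 t=24ms outcome=F: state=CLOSED
  event#11 t=25ms outcome=F: state=OPEN
  event#12 t=26ms outcome=S: state=OPEN
  event#13 t=28ms outcome=S: state=OPEN
  event#14 t=32ms outcome=F: state=OPEN
  event#15 t=35ms outcome=F: state=OPEN
  event#16 t=37ms outcome=S: state=CLOSED
  event#17 t=40ms outcome=S: state=CLOSED
  event#18 t=42ms outcome=S: state=CLOSED
  event#19 t=45ms outcome=F: state=CLOSED
  event#20 t=48ms outcome=S: state=CLOSED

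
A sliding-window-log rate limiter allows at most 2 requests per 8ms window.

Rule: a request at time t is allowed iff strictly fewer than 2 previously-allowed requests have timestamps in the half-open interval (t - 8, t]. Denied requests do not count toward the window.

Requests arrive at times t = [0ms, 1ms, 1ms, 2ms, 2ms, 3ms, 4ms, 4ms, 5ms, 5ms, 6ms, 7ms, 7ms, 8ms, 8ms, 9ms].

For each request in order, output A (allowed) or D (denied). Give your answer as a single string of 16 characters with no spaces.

Tracking allowed requests in the window:
  req#1 t=0ms: ALLOW
  req#2 t=1ms: ALLOW
  req#3 t=1ms: DENY
  req#4 t=2ms: DENY
  req#5 t=2ms: DENY
  req#6 t=3ms: DENY
  req#7 t=4ms: DENY
  req#8 t=4ms: DENY
  req#9 t=5ms: DENY
  req#10 t=5ms: DENY
  req#11 t=6ms: DENY
  req#12 t=7ms: DENY
  req#13 t=7ms: DENY
  req#14 t=8ms: ALLOW
  req#15 t=8ms: DENY
  req#16 t=9ms: ALLOW

Answer: AADDDDDDDDDDDADA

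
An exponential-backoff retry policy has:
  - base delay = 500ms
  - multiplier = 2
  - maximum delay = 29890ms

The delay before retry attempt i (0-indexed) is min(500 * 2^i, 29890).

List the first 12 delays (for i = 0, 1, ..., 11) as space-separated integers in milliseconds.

Computing each delay:
  i=0: min(500*2^0, 29890) = 500
  i=1: min(500*2^1, 29890) = 1000
  i=2: min(500*2^2, 29890) = 2000
  i=3: min(500*2^3, 29890) = 4000
  i=4: min(500*2^4, 29890) = 8000
  i=5: min(500*2^5, 29890) = 16000
  i=6: min(500*2^6, 29890) = 29890
  i=7: min(500*2^7, 29890) = 29890
  i=8: min(500*2^8, 29890) = 29890
  i=9: min(500*2^9, 29890) = 29890
  i=10: min(500*2^10, 29890) = 29890
  i=11: min(500*2^11, 29890) = 29890

Answer: 500 1000 2000 4000 8000 16000 29890 29890 29890 29890 29890 29890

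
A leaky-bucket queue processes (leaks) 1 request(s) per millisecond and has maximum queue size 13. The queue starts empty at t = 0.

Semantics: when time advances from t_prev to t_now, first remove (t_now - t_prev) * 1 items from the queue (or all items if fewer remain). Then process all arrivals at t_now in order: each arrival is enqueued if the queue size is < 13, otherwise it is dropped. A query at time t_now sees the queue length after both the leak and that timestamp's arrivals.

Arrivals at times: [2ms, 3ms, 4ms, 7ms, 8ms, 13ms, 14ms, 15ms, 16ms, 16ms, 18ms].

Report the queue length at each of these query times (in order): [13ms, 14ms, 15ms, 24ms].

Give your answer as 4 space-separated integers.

Answer: 1 1 1 0

Derivation:
Queue lengths at query times:
  query t=13ms: backlog = 1
  query t=14ms: backlog = 1
  query t=15ms: backlog = 1
  query t=24ms: backlog = 0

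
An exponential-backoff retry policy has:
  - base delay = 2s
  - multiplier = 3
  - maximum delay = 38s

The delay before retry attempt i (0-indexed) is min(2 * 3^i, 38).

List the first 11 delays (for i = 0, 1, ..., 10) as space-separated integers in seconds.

Computing each delay:
  i=0: min(2*3^0, 38) = 2
  i=1: min(2*3^1, 38) = 6
  i=2: min(2*3^2, 38) = 18
  i=3: min(2*3^3, 38) = 38
  i=4: min(2*3^4, 38) = 38
  i=5: min(2*3^5, 38) = 38
  i=6: min(2*3^6, 38) = 38
  i=7: min(2*3^7, 38) = 38
  i=8: min(2*3^8, 38) = 38
  i=9: min(2*3^9, 38) = 38
  i=10: min(2*3^10, 38) = 38

Answer: 2 6 18 38 38 38 38 38 38 38 38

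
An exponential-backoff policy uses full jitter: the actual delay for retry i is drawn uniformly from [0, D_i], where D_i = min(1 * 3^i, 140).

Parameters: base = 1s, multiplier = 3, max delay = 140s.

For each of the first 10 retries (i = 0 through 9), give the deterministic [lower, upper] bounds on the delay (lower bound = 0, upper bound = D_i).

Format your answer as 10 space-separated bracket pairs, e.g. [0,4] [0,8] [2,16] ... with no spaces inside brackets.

Answer: [0,1] [0,3] [0,9] [0,27] [0,81] [0,140] [0,140] [0,140] [0,140] [0,140]

Derivation:
Computing bounds per retry:
  i=0: D_i=min(1*3^0,140)=1, bounds=[0,1]
  i=1: D_i=min(1*3^1,140)=3, bounds=[0,3]
  i=2: D_i=min(1*3^2,140)=9, bounds=[0,9]
  i=3: D_i=min(1*3^3,140)=27, bounds=[0,27]
  i=4: D_i=min(1*3^4,140)=81, bounds=[0,81]
  i=5: D_i=min(1*3^5,140)=140, bounds=[0,140]
  i=6: D_i=min(1*3^6,140)=140, bounds=[0,140]
  i=7: D_i=min(1*3^7,140)=140, bounds=[0,140]
  i=8: D_i=min(1*3^8,140)=140, bounds=[0,140]
  i=9: D_i=min(1*3^9,140)=140, bounds=[0,140]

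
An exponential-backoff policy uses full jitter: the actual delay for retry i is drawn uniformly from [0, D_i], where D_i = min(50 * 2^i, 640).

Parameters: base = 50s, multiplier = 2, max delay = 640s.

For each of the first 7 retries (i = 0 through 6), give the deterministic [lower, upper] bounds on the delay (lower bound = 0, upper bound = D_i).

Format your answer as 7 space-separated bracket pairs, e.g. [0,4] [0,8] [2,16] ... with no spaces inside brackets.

Answer: [0,50] [0,100] [0,200] [0,400] [0,640] [0,640] [0,640]

Derivation:
Computing bounds per retry:
  i=0: D_i=min(50*2^0,640)=50, bounds=[0,50]
  i=1: D_i=min(50*2^1,640)=100, bounds=[0,100]
  i=2: D_i=min(50*2^2,640)=200, bounds=[0,200]
  i=3: D_i=min(50*2^3,640)=400, bounds=[0,400]
  i=4: D_i=min(50*2^4,640)=640, bounds=[0,640]
  i=5: D_i=min(50*2^5,640)=640, bounds=[0,640]
  i=6: D_i=min(50*2^6,640)=640, bounds=[0,640]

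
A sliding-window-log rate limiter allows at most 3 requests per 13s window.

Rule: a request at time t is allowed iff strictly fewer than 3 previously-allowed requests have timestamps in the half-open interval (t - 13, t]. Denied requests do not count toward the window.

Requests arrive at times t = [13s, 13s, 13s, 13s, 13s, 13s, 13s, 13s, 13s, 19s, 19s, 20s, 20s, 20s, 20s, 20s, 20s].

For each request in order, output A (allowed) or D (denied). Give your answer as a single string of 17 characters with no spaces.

Answer: AAADDDDDDDDDDDDDD

Derivation:
Tracking allowed requests in the window:
  req#1 t=13s: ALLOW
  req#2 t=13s: ALLOW
  req#3 t=13s: ALLOW
  req#4 t=13s: DENY
  req#5 t=13s: DENY
  req#6 t=13s: DENY
  req#7 t=13s: DENY
  req#8 t=13s: DENY
  req#9 t=13s: DENY
  req#10 t=19s: DENY
  req#11 t=19s: DENY
  req#12 t=20s: DENY
  req#13 t=20s: DENY
  req#14 t=20s: DENY
  req#15 t=20s: DENY
  req#16 t=20s: DENY
  req#17 t=20s: DENY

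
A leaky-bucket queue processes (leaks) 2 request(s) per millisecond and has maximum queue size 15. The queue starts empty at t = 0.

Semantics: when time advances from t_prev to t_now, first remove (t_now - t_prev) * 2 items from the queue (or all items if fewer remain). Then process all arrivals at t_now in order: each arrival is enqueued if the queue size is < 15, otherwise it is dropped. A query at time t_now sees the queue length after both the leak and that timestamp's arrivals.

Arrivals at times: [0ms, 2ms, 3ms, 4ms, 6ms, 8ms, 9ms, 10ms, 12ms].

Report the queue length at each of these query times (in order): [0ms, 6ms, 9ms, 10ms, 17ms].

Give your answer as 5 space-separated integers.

Queue lengths at query times:
  query t=0ms: backlog = 1
  query t=6ms: backlog = 1
  query t=9ms: backlog = 1
  query t=10ms: backlog = 1
  query t=17ms: backlog = 0

Answer: 1 1 1 1 0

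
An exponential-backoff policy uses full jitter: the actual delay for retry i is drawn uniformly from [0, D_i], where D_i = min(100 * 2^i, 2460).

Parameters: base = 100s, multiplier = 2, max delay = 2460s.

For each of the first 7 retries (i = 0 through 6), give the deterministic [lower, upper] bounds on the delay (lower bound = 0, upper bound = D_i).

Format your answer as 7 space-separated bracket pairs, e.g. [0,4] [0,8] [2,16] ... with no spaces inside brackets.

Answer: [0,100] [0,200] [0,400] [0,800] [0,1600] [0,2460] [0,2460]

Derivation:
Computing bounds per retry:
  i=0: D_i=min(100*2^0,2460)=100, bounds=[0,100]
  i=1: D_i=min(100*2^1,2460)=200, bounds=[0,200]
  i=2: D_i=min(100*2^2,2460)=400, bounds=[0,400]
  i=3: D_i=min(100*2^3,2460)=800, bounds=[0,800]
  i=4: D_i=min(100*2^4,2460)=1600, bounds=[0,1600]
  i=5: D_i=min(100*2^5,2460)=2460, bounds=[0,2460]
  i=6: D_i=min(100*2^6,2460)=2460, bounds=[0,2460]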